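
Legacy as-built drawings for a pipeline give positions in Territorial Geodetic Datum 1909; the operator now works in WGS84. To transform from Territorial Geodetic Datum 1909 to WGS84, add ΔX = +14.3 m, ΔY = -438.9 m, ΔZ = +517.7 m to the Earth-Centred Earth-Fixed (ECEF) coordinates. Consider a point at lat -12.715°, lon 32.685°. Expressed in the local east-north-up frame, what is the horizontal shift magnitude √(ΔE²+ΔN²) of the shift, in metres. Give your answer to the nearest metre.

591 m

At φ = -12.715°, λ = 32.685°: sin φ = -0.220102, cos φ = 0.975477, sin λ = 0.540020, cos λ = 0.841652.
ΔE = −sin λ·ΔX + cos λ·ΔY = −(0.540020)·(14.3) + (0.841652)·(-438.9) = -377.12 m.
ΔN = −sin φ cos λ·ΔX − sin φ sin λ·ΔY + cos φ·ΔZ = −(-0.220102)(0.841652)(14.3) − (-0.220102)(0.540020)(-438.9) + (0.975477)(517.7) = 455.49 m.
Horizontal magnitude = √(ΔE² + ΔN²) = √((-377.12)² + 455.49²) = 591.35 m.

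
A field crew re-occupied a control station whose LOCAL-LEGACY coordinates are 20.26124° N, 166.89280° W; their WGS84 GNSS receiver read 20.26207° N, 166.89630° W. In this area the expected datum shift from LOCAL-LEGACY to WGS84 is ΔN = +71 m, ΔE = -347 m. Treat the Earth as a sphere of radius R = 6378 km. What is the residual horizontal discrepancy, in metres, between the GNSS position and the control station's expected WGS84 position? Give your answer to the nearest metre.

28 m

Observed coordinate differences: Δφ = +0.00083°, Δλ = -0.00350°.
Converting to metres (1° lat = 111317 m, cos φ = 0.938123): observed ΔN = 92.4 m, observed ΔE = -365.5 m.
Subtracting the expected shift leaves a residual of 92.4 − (71) = 21.4 m north and -365.5 − (-347) = -18.5 m east.
Residual distance = √(21.4² + (-18.5)²) = 28.3 m.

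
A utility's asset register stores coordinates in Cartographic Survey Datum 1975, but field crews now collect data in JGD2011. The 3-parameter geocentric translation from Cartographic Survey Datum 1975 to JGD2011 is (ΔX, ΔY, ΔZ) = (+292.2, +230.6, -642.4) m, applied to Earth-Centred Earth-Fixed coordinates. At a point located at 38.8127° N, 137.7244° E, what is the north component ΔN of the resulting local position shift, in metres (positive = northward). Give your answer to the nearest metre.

ΔN = -462 m

At φ = 38.8127°, λ = 137.7244°: sin φ = 0.626777, cos φ = 0.779199, sin λ = 0.672697, cos λ = -0.739918.
ΔN = −sin φ cos λ·ΔX − sin φ sin λ·ΔY + cos φ·ΔZ = −(0.626777)(-0.739918)(292.2) − (0.626777)(0.672697)(230.6) + (0.779199)(-642.4) = -462.27 m.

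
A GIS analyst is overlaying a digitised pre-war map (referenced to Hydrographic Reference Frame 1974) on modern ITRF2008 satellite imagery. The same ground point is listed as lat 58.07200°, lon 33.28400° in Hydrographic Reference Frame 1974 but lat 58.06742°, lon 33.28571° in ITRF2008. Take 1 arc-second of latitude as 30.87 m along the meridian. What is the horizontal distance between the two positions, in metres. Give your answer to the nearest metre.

519 m

Δφ = 58.06742° − 58.07200° = -0.00458°; Δλ = 33.28571° − 33.28400° = +0.00171°.
1° of latitude = 3600 × 30.87 = 111132 m.
ΔN = Δφ × 111132 = -509.0 m; ΔE = Δλ × 111132 × cos(58.07200°) = +0.00171 × 111132 × 0.528853 = 100.5 m.
Distance = √(ΔE² + ΔN²) = √(100.5² + (-509.0)²) = 518.8 m.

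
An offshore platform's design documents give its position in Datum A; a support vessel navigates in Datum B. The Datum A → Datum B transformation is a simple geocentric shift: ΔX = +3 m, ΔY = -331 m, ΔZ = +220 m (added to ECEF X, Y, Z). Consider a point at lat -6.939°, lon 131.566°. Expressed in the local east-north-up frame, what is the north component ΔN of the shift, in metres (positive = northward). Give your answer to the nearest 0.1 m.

ΔN = 188.2 m

At φ = -6.939°, λ = 131.566°: sin φ = -0.120813, cos φ = 0.992675, sin λ = 0.748192, cos λ = -0.663482.
ΔN = −sin φ cos λ·ΔX − sin φ sin λ·ΔY + cos φ·ΔZ = −(-0.120813)(-0.663482)(3) − (-0.120813)(0.748192)(-331) + (0.992675)(220) = 188.23 m.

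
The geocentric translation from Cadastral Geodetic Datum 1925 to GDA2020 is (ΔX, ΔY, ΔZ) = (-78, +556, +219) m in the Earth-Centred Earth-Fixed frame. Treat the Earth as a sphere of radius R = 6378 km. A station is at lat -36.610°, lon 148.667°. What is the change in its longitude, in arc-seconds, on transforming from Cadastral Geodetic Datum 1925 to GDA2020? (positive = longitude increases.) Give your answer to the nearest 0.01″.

sin φ = -0.596365, cos φ = 0.802713, sin λ = 0.520011, cos λ = -0.854159.
East component: ΔE = −sin λ·ΔX + cos λ·ΔY = −(0.520011)(-78) + (-0.854159)(556) = -434.35 m.
1° of latitude spans πR/180 = 111317 m; at latitude φ, 1° of longitude spans that × cos φ = 89355.7 m, so Δλ = -434.35 / 89355.7 × 3600 = -17.499″.

Δλ = -17.50″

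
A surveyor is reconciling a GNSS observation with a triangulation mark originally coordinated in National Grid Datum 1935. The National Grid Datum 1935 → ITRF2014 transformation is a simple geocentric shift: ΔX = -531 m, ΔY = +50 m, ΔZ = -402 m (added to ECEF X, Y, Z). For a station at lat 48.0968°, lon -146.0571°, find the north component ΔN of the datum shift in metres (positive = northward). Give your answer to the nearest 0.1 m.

The local north axis is (−sin φ cos λ, −sin φ sin λ, cos φ), giving ΔN = -327.864 + 20.779 − 268.485 = -575.57 m.

ΔN = -575.6 m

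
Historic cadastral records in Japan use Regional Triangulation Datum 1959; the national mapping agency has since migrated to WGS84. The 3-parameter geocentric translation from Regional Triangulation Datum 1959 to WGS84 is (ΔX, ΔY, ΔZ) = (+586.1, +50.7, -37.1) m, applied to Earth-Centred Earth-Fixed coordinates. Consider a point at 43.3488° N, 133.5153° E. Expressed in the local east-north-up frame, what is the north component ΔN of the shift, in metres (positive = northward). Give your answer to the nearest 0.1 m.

ΔN = 224.8 m

The local north axis is (−sin φ cos λ, −sin φ sin λ, cos φ), giving ΔN = 277.018 − 25.238 − 26.979 = 224.80 m.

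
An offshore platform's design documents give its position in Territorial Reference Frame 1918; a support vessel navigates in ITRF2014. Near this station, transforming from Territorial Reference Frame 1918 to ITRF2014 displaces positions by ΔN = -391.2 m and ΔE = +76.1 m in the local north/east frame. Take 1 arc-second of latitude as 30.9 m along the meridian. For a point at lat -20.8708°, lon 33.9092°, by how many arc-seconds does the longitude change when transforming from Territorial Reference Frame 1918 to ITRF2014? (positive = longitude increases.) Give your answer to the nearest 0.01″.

At latitude -20.8708°, cos φ = 0.934386.
1″ of longitude at this latitude = 30.90 × cos φ = 28.8725 m, so Δλ = 76.1 / 28.8725 = 2.636″.

Δλ = 2.64″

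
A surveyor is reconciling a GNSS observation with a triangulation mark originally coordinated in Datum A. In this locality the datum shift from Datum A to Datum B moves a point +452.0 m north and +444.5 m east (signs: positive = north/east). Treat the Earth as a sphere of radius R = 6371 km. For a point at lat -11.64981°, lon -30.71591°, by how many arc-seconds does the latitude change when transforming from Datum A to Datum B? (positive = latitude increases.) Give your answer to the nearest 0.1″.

Δφ = 14.6″

On a sphere of radius R, 1 rad of latitude = R, so Δφ = ΔN / R = 452.0 / 6371000 = 7.0946e-05 rad = 14.634″.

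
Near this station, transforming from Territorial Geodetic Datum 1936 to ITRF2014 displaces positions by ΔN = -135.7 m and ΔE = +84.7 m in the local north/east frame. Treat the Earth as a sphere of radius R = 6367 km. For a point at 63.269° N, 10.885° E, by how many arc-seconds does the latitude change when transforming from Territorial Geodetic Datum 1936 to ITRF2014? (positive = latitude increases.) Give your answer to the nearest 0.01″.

On a sphere of radius R, 1 rad of latitude = R, so Δφ = ΔN / R = -135.7 / 6367000 = -2.1313e-05 rad = -4.396″.

Δφ = -4.40″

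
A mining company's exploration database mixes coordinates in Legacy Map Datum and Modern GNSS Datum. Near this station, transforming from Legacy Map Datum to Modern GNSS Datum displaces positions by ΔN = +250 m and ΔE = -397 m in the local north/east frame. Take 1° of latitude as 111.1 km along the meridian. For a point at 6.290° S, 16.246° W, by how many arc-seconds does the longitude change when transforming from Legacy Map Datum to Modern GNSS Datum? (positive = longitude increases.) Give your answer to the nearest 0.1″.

Δλ = -12.9″

At latitude -6.290°, cos φ = 0.993980.
1° of longitude at this latitude = 111.1 × cos φ = 110.43 km, so Δλ = -397.0 / 110431.2 = -0.0035950° = -12.942″.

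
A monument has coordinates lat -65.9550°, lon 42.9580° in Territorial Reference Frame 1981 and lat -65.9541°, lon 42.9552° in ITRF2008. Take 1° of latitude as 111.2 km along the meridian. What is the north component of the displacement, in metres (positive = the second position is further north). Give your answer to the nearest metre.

Δφ = -65.9541° − -65.9550° = +0.0009°; Δλ = 42.9552° − 42.9580° = -0.0028°.
ΔN = Δφ × 111200 = 100.1 m; ΔE = Δλ × 111200 × cos(-65.9550°) = -0.0028 × 111200 × 0.407454 = -126.9 m.

ΔN = 100 m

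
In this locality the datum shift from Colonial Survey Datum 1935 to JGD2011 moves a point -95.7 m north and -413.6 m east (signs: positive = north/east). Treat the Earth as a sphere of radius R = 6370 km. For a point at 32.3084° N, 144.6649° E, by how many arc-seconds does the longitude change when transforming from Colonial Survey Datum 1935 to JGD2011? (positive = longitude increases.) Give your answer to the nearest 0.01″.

Δλ = -15.85″

At latitude 32.3084°, cos φ = 0.845183.
One radian of longitude at latitude φ spans R cos φ, so Δλ = ΔE / (R cos φ) = -413.6 / (6370000 × 0.845183) = -7.6823e-05 rad = -15.846″.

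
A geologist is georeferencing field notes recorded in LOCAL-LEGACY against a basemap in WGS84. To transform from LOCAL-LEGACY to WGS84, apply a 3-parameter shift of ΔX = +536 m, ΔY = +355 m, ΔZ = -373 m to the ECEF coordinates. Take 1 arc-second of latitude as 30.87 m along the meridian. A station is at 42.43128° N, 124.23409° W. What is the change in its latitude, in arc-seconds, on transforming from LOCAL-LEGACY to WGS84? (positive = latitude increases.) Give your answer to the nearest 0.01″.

sin φ = 0.674705, cos φ = 0.738087, sin λ = -0.826746, cos λ = -0.562575.
North component: ΔN = −sin φ cos λ·ΔX − sin φ sin λ·ΔY + cos φ·ΔZ = −(0.674705)(-0.562575)(536) − (0.674705)(-0.826746)(355) + (0.738087)(-373) = 126.17 m.
1° of latitude spans 3600 × 30.87 = 111132 m, so Δφ = 126.17 / 111132 × 3600 = 4.087″.

Δφ = 4.09″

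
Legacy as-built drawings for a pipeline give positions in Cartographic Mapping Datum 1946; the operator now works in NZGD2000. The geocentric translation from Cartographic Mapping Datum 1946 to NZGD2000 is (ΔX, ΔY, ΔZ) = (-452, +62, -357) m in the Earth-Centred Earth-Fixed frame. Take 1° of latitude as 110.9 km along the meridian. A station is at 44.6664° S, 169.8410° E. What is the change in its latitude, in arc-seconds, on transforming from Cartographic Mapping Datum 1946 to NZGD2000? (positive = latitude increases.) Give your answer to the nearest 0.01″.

Δφ = 2.16″

sin φ = -0.702978, cos φ = 0.711212, sin λ = 0.176380, cos λ = -0.984322.
North component: ΔN = −sin φ cos λ·ΔX − sin φ sin λ·ΔY + cos φ·ΔZ = −(-0.702978)(-0.984322)(-452) − (-0.702978)(0.176380)(62) + (0.711212)(-357) = 66.55 m.
1° of latitude spans 110900 m, so Δφ = 66.55 / 110900 × 3600 = 2.160″.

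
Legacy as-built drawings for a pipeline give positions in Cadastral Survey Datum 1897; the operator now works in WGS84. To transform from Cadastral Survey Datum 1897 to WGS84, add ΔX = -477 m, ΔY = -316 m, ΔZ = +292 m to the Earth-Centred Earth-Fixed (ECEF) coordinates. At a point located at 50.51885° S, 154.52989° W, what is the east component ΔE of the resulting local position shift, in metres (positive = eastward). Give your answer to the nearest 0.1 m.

ΔE = 80.2 m

At φ = -50.51885°, λ = -154.52989°: sin φ = -0.771834, cos φ = 0.635824, sin λ = -0.430040, cos λ = -0.902810.
ΔE = −sin λ·ΔX + cos λ·ΔY = −(-0.430040)·(-477) + (-0.902810)·(-316) = 80.16 m.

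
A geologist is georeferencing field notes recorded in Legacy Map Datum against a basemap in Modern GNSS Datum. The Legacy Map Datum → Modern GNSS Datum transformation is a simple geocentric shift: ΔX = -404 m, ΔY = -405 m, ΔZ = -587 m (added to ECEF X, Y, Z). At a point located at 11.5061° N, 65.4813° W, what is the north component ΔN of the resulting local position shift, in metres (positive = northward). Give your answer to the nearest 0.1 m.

The local north axis is (−sin φ cos λ, −sin φ sin λ, cos φ), giving ΔN = 33.443 − 73.501 − 575.203 = -615.26 m.

ΔN = -615.3 m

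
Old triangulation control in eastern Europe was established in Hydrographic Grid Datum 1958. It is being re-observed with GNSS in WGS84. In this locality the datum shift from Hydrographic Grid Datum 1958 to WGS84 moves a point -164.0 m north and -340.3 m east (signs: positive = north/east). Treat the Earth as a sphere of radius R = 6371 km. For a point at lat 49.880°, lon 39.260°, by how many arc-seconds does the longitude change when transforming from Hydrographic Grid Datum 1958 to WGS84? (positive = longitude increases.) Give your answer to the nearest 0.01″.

At latitude 49.880°, cos φ = 0.644391.
One radian of longitude at latitude φ spans R cos φ, so Δλ = ΔE / (R cos φ) = -340.3 / (6371000 × 0.644391) = -8.2891e-05 rad = -17.097″.

Δλ = -17.10″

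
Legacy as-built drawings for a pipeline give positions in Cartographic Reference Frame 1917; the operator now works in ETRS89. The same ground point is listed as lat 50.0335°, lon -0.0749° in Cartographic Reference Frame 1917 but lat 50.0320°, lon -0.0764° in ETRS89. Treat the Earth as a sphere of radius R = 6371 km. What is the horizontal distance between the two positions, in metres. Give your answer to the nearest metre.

198 m

Δφ = 50.0320° − 50.0335° = -0.0015°; Δλ = -0.0764° − -0.0749° = -0.0015°.
1° along a meridian = πR/180 = 111195 m.
ΔN = Δφ × 111195 = -166.8 m; ΔE = Δλ × 111195 × cos(50.0335°) = -0.0015 × 111195 × 0.642340 = -107.1 m.
Distance = √(ΔE² + ΔN²) = √((-107.1)² + (-166.8)²) = 198.2 m.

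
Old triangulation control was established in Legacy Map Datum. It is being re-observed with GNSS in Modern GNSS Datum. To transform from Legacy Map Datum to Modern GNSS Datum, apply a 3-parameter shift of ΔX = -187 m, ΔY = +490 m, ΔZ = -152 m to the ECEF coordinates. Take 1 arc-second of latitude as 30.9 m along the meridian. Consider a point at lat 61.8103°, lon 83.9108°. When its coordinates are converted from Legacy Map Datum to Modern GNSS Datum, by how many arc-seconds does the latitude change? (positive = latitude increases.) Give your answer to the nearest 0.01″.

Δφ = -15.66″

sin φ = 0.881388, cos φ = 0.472392, sin λ = 0.994358, cos λ = 0.106077.
North component: ΔN = −sin φ cos λ·ΔX − sin φ sin λ·ΔY + cos φ·ΔZ = −(0.881388)(0.106077)(-187) − (0.881388)(0.994358)(490) + (0.472392)(-152) = -483.76 m.
1° of latitude spans 3600 × 30.90 = 111240 m, so Δφ = -483.76 / 111240 × 3600 = -15.656″.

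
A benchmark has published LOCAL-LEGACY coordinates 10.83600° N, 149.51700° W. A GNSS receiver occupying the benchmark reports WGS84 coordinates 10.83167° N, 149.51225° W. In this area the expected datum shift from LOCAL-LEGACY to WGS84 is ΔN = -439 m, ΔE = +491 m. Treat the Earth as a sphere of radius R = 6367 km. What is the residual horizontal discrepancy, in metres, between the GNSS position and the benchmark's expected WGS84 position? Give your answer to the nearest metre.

Observed coordinate differences: Δφ = -0.00433°, Δλ = +0.00475°.
Converting to metres (1° lat = 111125 m, cos φ = 0.982169): observed ΔN = -481.2 m, observed ΔE = 518.4 m.
Subtracting the expected shift leaves a residual of -481.2 − (-439) = -42.2 m north and 518.4 − (491) = 27.4 m east.
Residual distance = √((-42.2)² + 27.4²) = 50.3 m.

50 m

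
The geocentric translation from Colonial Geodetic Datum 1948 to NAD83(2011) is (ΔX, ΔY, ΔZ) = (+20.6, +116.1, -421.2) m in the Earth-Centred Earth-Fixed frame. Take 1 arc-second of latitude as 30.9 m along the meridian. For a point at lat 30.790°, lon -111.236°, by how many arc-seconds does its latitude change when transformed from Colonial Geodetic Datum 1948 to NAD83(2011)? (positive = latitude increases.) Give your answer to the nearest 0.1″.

sin φ = 0.511893, cos φ = 0.859049, sin λ = -0.932096, cos λ = -0.362210.
North component: ΔN = −sin φ cos λ·ΔX − sin φ sin λ·ΔY + cos φ·ΔZ = −(0.511893)(-0.362210)(20.6) − (0.511893)(-0.932096)(116.1) + (0.859049)(-421.2) = -302.62 m.
1° of latitude spans 3600 × 30.90 = 111240 m, so Δφ = -302.62 / 111240 × 3600 = -9.793″.

Δφ = -9.8″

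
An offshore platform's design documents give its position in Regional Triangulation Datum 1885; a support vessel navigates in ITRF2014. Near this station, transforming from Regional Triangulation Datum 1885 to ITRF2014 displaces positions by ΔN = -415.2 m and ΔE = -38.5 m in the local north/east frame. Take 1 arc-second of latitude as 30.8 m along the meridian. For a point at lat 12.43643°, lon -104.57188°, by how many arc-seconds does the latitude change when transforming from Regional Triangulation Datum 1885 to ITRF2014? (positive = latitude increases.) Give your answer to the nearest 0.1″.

Δφ = -13.5″

1″ of latitude = 30.80 m, so Δφ = -415.2 / 30.80 = -13.481″.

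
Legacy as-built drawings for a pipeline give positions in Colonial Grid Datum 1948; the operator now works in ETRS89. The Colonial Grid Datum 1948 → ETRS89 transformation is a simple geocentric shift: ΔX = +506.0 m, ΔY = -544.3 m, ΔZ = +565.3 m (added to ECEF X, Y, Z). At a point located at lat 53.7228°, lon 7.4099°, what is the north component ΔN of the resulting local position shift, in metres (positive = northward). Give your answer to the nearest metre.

The local north axis is (−sin φ cos λ, −sin φ sin λ, cos φ), giving ΔN = -404.512 + 56.590 + 334.484 = -13.44 m.

ΔN = -13 m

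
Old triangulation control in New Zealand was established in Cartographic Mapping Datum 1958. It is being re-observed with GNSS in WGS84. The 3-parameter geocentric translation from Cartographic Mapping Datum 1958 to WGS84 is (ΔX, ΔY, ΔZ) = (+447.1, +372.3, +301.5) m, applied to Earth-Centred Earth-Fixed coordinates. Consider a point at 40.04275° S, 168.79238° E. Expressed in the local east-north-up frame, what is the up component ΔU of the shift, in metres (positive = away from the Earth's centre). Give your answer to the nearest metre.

The local up (radial) axis is (cos φ cos λ, cos φ sin λ, sin φ), giving ΔU = -335.756 + 55.398 − 193.973 = -474.33 m.

ΔU = -474 m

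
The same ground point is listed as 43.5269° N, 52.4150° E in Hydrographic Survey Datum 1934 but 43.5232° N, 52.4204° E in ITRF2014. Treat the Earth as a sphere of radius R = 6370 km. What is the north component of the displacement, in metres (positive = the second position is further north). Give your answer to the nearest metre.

Δφ = 43.5232° − 43.5269° = -0.0037°; Δλ = 52.4204° − 52.4150° = +0.0054°.
1° along a meridian = πR/180 = 111177 m.
ΔN = Δφ × 111177 = -411.4 m; ΔE = Δλ × 111177 × cos(43.5269°) = +0.0054 × 111177 × 0.725051 = 435.3 m.

ΔN = -411 m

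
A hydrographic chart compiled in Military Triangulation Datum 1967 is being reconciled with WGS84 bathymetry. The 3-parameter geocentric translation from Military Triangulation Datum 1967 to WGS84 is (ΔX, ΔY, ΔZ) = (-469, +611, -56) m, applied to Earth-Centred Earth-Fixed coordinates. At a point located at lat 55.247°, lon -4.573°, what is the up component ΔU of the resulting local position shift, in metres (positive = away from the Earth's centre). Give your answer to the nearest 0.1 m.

ΔU = -340.3 m

The local up (radial) axis is (cos φ cos λ, cos φ sin λ, sin φ), giving ΔU = -266.498 − 27.769 − 46.011 = -340.28 m.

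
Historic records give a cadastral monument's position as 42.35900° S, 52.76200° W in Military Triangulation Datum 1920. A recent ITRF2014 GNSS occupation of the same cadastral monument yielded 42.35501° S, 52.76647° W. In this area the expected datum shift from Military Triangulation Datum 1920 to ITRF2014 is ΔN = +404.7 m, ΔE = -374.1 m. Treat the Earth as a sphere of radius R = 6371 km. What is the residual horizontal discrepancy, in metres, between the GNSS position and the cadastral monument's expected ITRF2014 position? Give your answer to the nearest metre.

40 m

Observed coordinate differences: Δφ = +0.00399°, Δλ = -0.00447°.
Converting to metres (1° lat = 111195 m, cos φ = 0.738938): observed ΔN = 443.7 m, observed ΔE = -367.3 m.
Subtracting the expected shift leaves a residual of 443.7 − (404.7) = 39.0 m north and -367.3 − (-374.1) = 6.8 m east.
Residual distance = √(39.0² + 6.8²) = 39.6 m.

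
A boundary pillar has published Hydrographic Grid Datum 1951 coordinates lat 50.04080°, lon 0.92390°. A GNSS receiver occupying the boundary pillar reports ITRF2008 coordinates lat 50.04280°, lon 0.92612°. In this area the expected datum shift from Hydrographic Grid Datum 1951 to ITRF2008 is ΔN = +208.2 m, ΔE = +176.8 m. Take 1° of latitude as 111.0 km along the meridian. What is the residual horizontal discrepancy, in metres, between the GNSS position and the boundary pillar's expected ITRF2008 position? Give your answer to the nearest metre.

Observed coordinate differences: Δφ = +0.00200°, Δλ = +0.00222°.
Converting to metres (1° lat = 111000 m, cos φ = 0.642242): observed ΔN = 222.0 m, observed ΔE = 158.3 m.
Subtracting the expected shift leaves a residual of 222.0 − (208.2) = 13.8 m north and 158.3 − (176.8) = -18.5 m east.
Residual distance = √(13.8² + (-18.5)²) = 23.1 m.

23 m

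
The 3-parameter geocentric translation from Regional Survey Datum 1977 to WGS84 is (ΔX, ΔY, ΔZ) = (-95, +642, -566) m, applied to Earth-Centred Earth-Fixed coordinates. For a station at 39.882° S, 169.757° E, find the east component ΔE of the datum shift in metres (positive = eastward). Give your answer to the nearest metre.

ΔE = -615 m

At φ = -39.882°, λ = 169.757°: sin φ = -0.641209, cos φ = 0.767367, sin λ = 0.177823, cos λ = -0.984062.
ΔE = −sin λ·ΔX + cos λ·ΔY = −(0.177823)·(-95) + (-0.984062)·(642) = -614.87 m.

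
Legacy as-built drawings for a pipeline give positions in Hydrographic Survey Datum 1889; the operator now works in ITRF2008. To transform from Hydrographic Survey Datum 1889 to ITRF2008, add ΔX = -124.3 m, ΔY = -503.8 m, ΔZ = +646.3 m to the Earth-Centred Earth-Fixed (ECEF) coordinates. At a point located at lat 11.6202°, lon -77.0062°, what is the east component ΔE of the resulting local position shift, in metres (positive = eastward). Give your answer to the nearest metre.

ΔE = -234 m

At φ = 11.6202°, λ = -77.0062°: sin φ = 0.201423, cos φ = 0.979504, sin λ = -0.974394, cos λ = 0.224846.
ΔE = −sin λ·ΔX + cos λ·ΔY = −(-0.974394)·(-124.3) + (0.224846)·(-503.8) = -234.39 m.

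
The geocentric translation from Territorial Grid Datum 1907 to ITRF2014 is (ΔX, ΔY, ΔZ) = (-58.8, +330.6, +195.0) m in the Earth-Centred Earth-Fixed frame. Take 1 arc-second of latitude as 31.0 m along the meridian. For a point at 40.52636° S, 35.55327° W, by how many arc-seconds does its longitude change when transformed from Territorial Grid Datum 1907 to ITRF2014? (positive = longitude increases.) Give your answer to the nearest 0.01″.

Δλ = 9.96″

sin φ = -0.649798, cos φ = 0.760107, sin λ = -0.581460, cos λ = 0.813575.
East component: ΔE = −sin λ·ΔX + cos λ·ΔY = −(-0.581460)(-58.8) + (0.813575)(330.6) = 234.78 m.
1° of latitude spans 3600 × 31.00 = 111600 m; at latitude φ, 1° of longitude spans that × cos φ = 84828.0 m, so Δλ = 234.78 / 84828.0 × 3600 = 9.964″.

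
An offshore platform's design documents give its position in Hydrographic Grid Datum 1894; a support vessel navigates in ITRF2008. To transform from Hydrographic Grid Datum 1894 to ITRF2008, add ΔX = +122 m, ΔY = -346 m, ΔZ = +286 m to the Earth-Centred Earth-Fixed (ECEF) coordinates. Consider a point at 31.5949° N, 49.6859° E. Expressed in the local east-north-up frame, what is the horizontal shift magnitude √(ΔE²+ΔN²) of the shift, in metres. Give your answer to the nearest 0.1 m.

465.1 m

At φ = 31.5949°, λ = 49.6859°: sin φ = 0.523910, cos φ = 0.851774, sin λ = 0.762509, cos λ = 0.646977.
ΔE = −sin λ·ΔX + cos λ·ΔY = −(0.762509)·(122) + (0.646977)·(-346) = -316.88 m.
ΔN = −sin φ cos λ·ΔX − sin φ sin λ·ΔY + cos φ·ΔZ = −(0.523910)(0.646977)(122) − (0.523910)(0.762509)(-346) + (0.851774)(286) = 340.48 m.
Horizontal magnitude = √(ΔE² + ΔN²) = √((-316.88)² + 340.48²) = 465.12 m.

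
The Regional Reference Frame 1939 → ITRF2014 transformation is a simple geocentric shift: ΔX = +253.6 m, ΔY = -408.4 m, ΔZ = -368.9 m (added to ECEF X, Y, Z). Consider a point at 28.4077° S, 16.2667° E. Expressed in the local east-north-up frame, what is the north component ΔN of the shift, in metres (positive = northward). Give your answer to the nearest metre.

ΔN = -263 m

The local north axis is (−sin φ cos λ, −sin φ sin λ, cos φ), giving ΔN = 115.819 − 54.423 − 324.479 = -263.08 m.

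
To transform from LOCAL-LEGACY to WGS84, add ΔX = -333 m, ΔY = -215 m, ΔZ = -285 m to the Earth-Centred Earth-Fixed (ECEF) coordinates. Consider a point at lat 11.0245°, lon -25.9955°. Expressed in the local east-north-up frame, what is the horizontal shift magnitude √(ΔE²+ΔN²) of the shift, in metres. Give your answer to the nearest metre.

The local east axis at (φ, λ) is (−sin λ, cos λ, 0), so ΔE = −sin(-25.9955°)·(-333) + cos(-25.9955°)·(-215) = -339.20 m.
The local north axis is (−sin φ cos λ, −sin φ sin λ, cos φ), giving ΔN = 57.237 − 18.020 − 279.740 = -240.52 m.
Horizontal magnitude = √(ΔE² + ΔN²) = √((-339.20)² + (-240.52)²) = 415.82 m.

416 m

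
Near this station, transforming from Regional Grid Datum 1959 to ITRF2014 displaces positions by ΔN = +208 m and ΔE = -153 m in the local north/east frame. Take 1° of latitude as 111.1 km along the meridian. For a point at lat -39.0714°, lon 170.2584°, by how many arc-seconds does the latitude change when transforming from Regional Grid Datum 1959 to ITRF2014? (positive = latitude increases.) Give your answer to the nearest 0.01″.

1° of latitude = 111.1 km, so Δφ = 208.0 / 111100 = 0.0018722° = 6.740″.

Δφ = 6.74″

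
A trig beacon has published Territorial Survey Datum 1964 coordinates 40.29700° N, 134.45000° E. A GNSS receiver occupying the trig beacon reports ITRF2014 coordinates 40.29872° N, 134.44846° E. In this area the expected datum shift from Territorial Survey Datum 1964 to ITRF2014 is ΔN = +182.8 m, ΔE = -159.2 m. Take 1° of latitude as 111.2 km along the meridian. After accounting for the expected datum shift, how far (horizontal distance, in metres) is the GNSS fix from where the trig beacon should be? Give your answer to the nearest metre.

30 m

Observed coordinate differences: Δφ = +0.00172°, Δλ = -0.00154°.
Converting to metres (1° lat = 111200 m, cos φ = 0.762702): observed ΔN = 191.3 m, observed ΔE = -130.6 m.
Subtracting the expected shift leaves a residual of 191.3 − (182.8) = 8.5 m north and -130.6 − (-159.2) = 28.6 m east.
Residual distance = √(8.5² + 28.6²) = 29.8 m.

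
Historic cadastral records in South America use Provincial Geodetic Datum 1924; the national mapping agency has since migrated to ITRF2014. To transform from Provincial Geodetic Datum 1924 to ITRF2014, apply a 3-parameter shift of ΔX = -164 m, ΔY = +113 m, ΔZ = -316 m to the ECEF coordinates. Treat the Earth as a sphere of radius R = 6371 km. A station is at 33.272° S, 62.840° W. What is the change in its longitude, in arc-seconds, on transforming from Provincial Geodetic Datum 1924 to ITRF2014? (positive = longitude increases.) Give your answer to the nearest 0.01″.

Δλ = -3.65″

sin φ = -0.548614, cos φ = 0.836076, sin λ = -0.889735, cos λ = 0.456477.
East component: ΔE = −sin λ·ΔX + cos λ·ΔY = −(-0.889735)(-164) + (0.456477)(113) = -94.33 m.
1° of latitude spans πR/180 = 111195 m; at latitude φ, 1° of longitude spans that × cos φ = 92967.4 m, so Δλ = -94.33 / 92967.4 × 3600 = -3.653″.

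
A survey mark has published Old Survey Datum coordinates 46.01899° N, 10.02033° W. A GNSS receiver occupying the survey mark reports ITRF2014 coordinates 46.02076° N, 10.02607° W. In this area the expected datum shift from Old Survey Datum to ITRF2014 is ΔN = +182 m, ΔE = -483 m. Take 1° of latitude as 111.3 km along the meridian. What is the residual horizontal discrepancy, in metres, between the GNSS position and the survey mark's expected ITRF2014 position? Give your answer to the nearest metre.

Observed coordinate differences: Δφ = +0.00177°, Δλ = -0.00574°.
Converting to metres (1° lat = 111300 m, cos φ = 0.694420): observed ΔN = 197.0 m, observed ΔE = -443.6 m.
Subtracting the expected shift leaves a residual of 197.0 − (182) = 15.0 m north and -443.6 − (-483) = 39.4 m east.
Residual distance = √(15.0² + 39.4²) = 42.1 m.

42 m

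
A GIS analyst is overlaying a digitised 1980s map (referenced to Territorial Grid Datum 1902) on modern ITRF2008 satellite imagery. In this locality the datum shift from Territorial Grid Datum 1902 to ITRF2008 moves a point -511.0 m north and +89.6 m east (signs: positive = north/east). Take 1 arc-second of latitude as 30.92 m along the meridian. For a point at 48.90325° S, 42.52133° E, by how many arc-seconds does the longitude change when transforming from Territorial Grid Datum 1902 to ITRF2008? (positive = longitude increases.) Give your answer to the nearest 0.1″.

Δλ = 4.4″

At latitude -48.90325°, cos φ = 0.657333.
1″ of longitude at this latitude = 30.92 × cos φ = 20.3247 m, so Δλ = 89.6 / 20.3247 = 4.408″.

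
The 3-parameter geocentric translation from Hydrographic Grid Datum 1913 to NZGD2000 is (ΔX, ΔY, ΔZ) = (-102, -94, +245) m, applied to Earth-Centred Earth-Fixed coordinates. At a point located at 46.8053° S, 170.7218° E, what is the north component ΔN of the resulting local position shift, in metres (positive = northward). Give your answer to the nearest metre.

ΔN = 230 m

The local north axis is (−sin φ cos λ, −sin φ sin λ, cos φ), giving ΔN = 73.388 − 11.049 + 167.698 = 230.04 m.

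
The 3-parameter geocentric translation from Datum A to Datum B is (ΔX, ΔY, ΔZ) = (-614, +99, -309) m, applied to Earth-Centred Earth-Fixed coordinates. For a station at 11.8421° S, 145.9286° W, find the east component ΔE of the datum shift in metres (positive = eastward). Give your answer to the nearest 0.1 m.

ΔE = -426.0 m

The local east axis at (φ, λ) is (−sin λ, cos λ, 0), so ΔE = −sin(-145.9286°)·(-614) + cos(-145.9286°)·99 = -425.98 m.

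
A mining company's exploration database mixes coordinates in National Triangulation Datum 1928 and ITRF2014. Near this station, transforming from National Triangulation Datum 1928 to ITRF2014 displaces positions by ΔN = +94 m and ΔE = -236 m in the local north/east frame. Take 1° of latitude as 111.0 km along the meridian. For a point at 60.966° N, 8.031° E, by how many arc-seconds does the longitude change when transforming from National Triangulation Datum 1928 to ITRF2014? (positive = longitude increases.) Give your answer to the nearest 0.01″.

Δλ = -15.77″

At latitude 60.966°, cos φ = 0.485329.
1° of longitude at this latitude = 111.0 × cos φ = 53.87 km, so Δλ = -236.0 / 53871.5 = -0.0043808° = -15.771″.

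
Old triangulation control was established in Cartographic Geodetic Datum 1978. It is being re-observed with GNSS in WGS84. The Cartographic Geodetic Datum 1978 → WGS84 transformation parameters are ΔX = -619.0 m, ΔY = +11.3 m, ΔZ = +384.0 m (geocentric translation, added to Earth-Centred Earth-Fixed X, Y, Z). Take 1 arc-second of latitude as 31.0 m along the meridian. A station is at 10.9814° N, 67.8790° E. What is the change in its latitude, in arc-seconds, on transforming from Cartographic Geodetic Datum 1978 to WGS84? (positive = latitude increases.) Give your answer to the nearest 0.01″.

sin φ = 0.190490, cos φ = 0.981689, sin λ = 0.926391, cos λ = 0.376564.
North component: ΔN = −sin φ cos λ·ΔX − sin φ sin λ·ΔY + cos φ·ΔZ = −(0.190490)(0.376564)(-619.0) − (0.190490)(0.926391)(11.3) + (0.981689)(384.0) = 419.38 m.
1° of latitude spans 3600 × 31.00 = 111600 m, so Δφ = 419.38 / 111600 × 3600 = 13.528″.

Δφ = 13.53″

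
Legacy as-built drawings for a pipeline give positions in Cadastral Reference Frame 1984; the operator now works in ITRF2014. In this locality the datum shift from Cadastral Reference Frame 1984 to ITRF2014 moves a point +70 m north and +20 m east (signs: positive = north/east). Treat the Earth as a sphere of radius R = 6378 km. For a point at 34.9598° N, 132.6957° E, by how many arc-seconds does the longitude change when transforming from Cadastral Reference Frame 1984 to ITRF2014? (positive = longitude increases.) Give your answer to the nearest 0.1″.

Δλ = 0.8″

At latitude 34.9598°, cos φ = 0.819554.
One radian of longitude at latitude φ spans R cos φ, so Δλ = ΔE / (R cos φ) = 20.0 / (6378000 × 0.819554) = 3.8262e-06 rad = 0.789″.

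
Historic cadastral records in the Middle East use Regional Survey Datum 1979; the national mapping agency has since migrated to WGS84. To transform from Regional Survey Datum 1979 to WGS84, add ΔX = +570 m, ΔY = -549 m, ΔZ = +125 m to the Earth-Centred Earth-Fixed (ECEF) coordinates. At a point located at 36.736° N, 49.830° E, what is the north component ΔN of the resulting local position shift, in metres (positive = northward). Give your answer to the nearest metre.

ΔN = 131 m

At φ = 36.736°, λ = 49.830°: sin φ = 0.598129, cos φ = 0.801400, sin λ = 0.764134, cos λ = 0.645058.
ΔN = −sin φ cos λ·ΔX − sin φ sin λ·ΔY + cos φ·ΔZ = −(0.598129)(0.645058)(570) − (0.598129)(0.764134)(-549) + (0.801400)(125) = 131.17 m.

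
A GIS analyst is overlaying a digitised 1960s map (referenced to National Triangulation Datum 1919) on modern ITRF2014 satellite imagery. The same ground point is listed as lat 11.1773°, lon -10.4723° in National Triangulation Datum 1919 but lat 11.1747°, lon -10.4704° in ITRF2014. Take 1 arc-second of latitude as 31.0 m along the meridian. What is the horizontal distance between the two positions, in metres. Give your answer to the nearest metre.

Δφ = 11.1747° − 11.1773° = -0.0026°; Δλ = -10.4704° − -10.4723° = +0.0019°.
1° of latitude = 3600 × 31.00 = 111600 m.
ΔN = Δφ × 111600 = -290.2 m; ΔE = Δλ × 111600 × cos(11.1773°) = +0.0019 × 111600 × 0.981032 = 208.0 m.
Distance = √(ΔE² + ΔN²) = √(208.0² + (-290.2)²) = 357.0 m.

357 m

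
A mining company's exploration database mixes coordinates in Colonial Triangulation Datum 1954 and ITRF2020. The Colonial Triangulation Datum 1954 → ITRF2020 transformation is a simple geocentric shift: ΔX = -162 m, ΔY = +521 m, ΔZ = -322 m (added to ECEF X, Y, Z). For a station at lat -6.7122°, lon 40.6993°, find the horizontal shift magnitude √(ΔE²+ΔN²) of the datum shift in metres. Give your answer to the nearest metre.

The local east axis at (φ, λ) is (−sin λ, cos λ, 0), so ΔE = −sin(40.6993°)·(-162) + cos(40.6993°)·521 = 500.63 m.
The local north axis is (−sin φ cos λ, −sin φ sin λ, cos φ), giving ΔN = -14.355 + 39.709 − 319.793 = -294.44 m.
Horizontal magnitude = √(ΔE² + ΔN²) = √(500.63² + (-294.44)²) = 580.80 m.

581 m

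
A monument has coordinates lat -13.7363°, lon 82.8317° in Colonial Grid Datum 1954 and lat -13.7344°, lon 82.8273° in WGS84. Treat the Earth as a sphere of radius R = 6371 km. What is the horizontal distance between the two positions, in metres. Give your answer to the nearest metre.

Δφ = -13.7344° − -13.7363° = +0.0019°; Δλ = 82.8273° − 82.8317° = -0.0044°.
1° along a meridian = πR/180 = 111195 m.
ΔN = Δφ × 111195 = 211.3 m; ΔE = Δλ × 111195 × cos(-13.7363°) = -0.0044 × 111195 × 0.971399 = -475.3 m.
Distance = √(ΔE² + ΔN²) = √((-475.3)² + 211.3²) = 520.1 m.

520 m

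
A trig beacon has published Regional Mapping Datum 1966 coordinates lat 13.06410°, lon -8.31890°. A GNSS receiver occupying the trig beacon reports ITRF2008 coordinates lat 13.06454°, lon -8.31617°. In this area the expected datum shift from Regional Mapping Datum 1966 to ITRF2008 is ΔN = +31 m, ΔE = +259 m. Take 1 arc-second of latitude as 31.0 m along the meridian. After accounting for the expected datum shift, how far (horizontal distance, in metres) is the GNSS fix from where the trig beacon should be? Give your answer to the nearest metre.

Observed coordinate differences: Δφ = +0.00044°, Δλ = +0.00273°.
Converting to metres (1° lat = 111600 m, cos φ = 0.974118): observed ΔN = 49.1 m, observed ΔE = 296.8 m.
Subtracting the expected shift leaves a residual of 49.1 − (31) = 18.1 m north and 296.8 − (259) = 37.8 m east.
Residual distance = √(18.1² + 37.8²) = 41.9 m.

42 m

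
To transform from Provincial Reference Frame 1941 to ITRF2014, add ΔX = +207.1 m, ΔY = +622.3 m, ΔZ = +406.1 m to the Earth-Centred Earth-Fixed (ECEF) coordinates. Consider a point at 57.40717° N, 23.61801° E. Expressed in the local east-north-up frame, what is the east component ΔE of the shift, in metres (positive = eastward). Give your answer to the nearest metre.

ΔE = 487 m

The local east axis at (φ, λ) is (−sin λ, cos λ, 0), so ΔE = −sin(23.61801°)·207.1 + cos(23.61801°)·622.3 = 487.20 m.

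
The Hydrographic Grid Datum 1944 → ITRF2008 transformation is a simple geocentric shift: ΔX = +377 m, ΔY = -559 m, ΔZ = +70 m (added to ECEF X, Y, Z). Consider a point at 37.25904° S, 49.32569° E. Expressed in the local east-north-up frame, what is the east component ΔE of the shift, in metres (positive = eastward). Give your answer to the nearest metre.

ΔE = -650 m

At φ = -37.25904°, λ = 49.32569°: sin φ = -0.605420, cos φ = 0.795906, sin λ = 0.758427, cos λ = 0.651758.
ΔE = −sin λ·ΔX + cos λ·ΔY = −(0.758427)·(377) + (0.651758)·(-559) = -650.26 m.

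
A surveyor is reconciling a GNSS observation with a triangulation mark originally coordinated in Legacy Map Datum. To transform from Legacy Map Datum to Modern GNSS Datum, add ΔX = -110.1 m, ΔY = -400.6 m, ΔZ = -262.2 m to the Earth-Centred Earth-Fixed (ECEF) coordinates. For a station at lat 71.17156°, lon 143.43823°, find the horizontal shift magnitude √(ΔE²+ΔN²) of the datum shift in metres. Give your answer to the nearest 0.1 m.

391.6 m

The local east axis at (φ, λ) is (−sin λ, cos λ, 0), so ΔE = −sin(143.43823°)·(-110.1) + cos(143.43823°)·(-400.6) = 387.35 m.
The local north axis is (−sin φ cos λ, −sin φ sin λ, cos φ), giving ΔN = -83.702 + 225.864 − 84.621 = 57.54 m.
Horizontal magnitude = √(ΔE² + ΔN²) = √(387.35² + 57.54²) = 391.60 m.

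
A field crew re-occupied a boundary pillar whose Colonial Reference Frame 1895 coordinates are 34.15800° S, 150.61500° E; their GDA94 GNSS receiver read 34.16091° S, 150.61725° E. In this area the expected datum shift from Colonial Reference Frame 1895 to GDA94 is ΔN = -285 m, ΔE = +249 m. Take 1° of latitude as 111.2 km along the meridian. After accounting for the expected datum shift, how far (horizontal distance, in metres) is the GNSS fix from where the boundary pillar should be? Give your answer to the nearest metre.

Observed coordinate differences: Δφ = -0.00291°, Δλ = +0.00225°.
Converting to metres (1° lat = 111200 m, cos φ = 0.827492): observed ΔN = -323.6 m, observed ΔE = 207.0 m.
Subtracting the expected shift leaves a residual of -323.6 − (-285) = -38.6 m north and 207.0 − (249) = -42.0 m east.
Residual distance = √((-38.6)² + (-42.0)²) = 57.0 m.

57 m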